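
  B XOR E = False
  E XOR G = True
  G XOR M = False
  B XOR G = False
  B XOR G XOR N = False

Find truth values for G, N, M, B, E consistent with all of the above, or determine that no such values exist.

Unsatisfiable — no assignment works.

Adding constraints 1, 2, 4 mod 2: every variable appears an even number of times on the left, so the left side is 0.
But the right sides sum to 1 (mod 2). 0 ≠ 1 — the system is inconsistent.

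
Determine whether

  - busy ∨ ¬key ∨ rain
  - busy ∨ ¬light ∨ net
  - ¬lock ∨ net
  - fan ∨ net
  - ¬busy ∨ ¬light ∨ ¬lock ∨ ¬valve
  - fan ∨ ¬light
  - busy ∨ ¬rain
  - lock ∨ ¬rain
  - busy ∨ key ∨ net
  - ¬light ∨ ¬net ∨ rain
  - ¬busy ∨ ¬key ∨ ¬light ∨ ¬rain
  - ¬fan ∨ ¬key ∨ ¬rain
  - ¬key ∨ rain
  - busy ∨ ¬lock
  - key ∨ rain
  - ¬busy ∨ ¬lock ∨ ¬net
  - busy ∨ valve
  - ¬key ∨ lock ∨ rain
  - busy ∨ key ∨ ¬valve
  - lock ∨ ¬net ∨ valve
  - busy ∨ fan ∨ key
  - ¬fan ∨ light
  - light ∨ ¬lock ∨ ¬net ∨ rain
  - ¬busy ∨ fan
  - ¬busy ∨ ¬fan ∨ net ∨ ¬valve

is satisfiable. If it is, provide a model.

No satisfying assignment exists.

Case lock = True:
  (¬lock ∨ net) forces net = True.
  (busy ∨ ¬lock) forces busy = True.
  Clause (¬busy ∨ ¬lock ∨ ¬net) is falsified — contradiction.
Case lock = False:
  (lock ∨ ¬rain) forces rain = False.
  (¬key ∨ rain) forces key = False.
  Clause (key ∨ rain) is falsified — contradiction.
Both cases fail, so the formula is unsatisfiable.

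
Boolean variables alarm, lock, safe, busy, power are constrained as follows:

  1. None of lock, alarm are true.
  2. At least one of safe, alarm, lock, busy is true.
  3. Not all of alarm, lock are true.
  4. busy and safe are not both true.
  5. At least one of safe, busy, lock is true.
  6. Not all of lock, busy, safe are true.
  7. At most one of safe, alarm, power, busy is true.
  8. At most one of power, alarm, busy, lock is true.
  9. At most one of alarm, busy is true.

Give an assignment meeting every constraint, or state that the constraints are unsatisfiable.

alarm = False, lock = False, safe = False, busy = True, power = False

  (1) {lock, alarm}: 0 true — none ✓
  (2) {safe, alarm, lock, busy}: 1 true — at least one ✓
  (3) {alarm, lock}: 0/2 true — not all ✓
  (4) busy=T, safe=F — not both ✓
  (5) {safe, busy, lock}: 1 true — at least one ✓
  (6) {lock, busy, safe}: 1/3 true — not all ✓
  (7) {safe, alarm, power, busy}: 1 true — at most one ✓
  (8) {power, alarm, busy, lock}: 1 true — at most one ✓
  (9) {alarm, busy}: 1 true — at most one ✓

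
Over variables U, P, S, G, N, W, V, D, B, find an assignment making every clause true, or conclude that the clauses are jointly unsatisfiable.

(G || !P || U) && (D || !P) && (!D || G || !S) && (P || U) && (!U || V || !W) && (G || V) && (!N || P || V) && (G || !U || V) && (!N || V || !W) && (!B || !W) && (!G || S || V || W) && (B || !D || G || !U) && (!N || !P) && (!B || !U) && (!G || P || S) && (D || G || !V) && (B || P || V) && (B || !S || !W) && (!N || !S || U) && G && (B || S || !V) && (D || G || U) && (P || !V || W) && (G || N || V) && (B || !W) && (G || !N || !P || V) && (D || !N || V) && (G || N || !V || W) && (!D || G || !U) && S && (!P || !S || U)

Unit clause (G) forces G = True.
Unit clause (S) forces S = True.
Set U = True.
  then (!B || !U) forces B = False.
  then (B || !S || !W) forces W = False.
Try P = False:
  (B || P || V) forces V = True.
  clause (P || !V || W) is falsified — backtrack.
So P = True.
  then (D || !P) forces D = True.
  then (!N || !P) forces N = False.
Set V = False.
All clauses satisfied.

U: True, P: True, S: True, G: True, N: False, W: False, V: False, D: True, B: False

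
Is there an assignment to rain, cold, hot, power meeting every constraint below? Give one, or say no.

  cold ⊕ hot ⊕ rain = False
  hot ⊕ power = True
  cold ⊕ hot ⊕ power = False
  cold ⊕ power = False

rain = True, cold = True, hot = False, power = True

cold ⊕ hot ⊕ rain = T ⊕ F ⊕ T = False ✓
hot ⊕ power = F ⊕ T = True ✓
cold ⊕ hot ⊕ power = T ⊕ F ⊕ T = False ✓
cold ⊕ power = T ⊕ T = False ✓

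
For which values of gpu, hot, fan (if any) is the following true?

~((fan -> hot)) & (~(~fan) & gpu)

gpu=T; hot=F; fan=T

  ~((fan -> hot)) = True
    fan -> hot = False
  ~(~fan) & gpu = True
    ~(~fan) = True
      ~fan = False
Both conjuncts True, so the formula holds.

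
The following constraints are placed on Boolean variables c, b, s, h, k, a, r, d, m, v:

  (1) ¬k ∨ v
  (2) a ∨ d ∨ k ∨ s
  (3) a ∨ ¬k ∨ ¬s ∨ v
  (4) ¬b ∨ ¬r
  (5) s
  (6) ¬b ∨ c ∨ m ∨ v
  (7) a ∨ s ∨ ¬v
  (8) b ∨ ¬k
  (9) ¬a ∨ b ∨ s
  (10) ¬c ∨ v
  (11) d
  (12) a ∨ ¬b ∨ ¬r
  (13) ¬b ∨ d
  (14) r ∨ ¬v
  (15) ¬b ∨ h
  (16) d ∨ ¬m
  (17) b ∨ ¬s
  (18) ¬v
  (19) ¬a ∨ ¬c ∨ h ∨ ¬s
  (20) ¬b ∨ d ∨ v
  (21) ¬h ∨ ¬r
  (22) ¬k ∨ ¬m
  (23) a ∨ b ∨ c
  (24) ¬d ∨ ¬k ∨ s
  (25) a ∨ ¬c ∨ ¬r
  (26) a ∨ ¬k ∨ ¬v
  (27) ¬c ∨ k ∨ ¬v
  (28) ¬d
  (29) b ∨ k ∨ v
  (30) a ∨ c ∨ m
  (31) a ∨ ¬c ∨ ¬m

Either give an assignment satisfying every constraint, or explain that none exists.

Case d = True:
  Clause (¬d) is falsified — contradiction.
Case d = False:
  Clause (d) is falsified — contradiction.
Both cases fail, so the formula is unsatisfiable.

Unsatisfiable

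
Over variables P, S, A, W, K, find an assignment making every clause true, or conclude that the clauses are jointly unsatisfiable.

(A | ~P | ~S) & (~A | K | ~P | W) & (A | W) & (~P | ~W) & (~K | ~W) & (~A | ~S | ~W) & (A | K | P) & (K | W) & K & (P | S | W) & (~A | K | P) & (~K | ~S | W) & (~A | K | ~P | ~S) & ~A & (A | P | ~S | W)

The formula is unsatisfiable.

Case K = True:
  (~K | ~W) forces W = False.
  (A | W) forces A = True.
  Clause (~A) is falsified — contradiction.
Case K = False:
  Clause (K) is falsified — contradiction.
Both cases fail, so the formula is unsatisfiable.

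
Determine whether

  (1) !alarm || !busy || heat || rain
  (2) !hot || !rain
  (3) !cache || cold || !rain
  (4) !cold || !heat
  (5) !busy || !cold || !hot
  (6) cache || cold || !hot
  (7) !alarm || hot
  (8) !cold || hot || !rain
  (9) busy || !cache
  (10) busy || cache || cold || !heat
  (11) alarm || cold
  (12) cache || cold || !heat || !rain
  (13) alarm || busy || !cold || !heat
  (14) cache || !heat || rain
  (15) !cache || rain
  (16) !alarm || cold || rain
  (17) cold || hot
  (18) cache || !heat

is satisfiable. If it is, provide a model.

Try rain = True:
  (!hot || !rain) forces hot = False.
  (!alarm || hot) forces alarm = False.
  (!cold || hot || !rain) forces cold = False.
  clause (alarm || cold) is falsified — backtrack.
So rain = False.
  then (!cache || rain) forces cache = False.
  then (cache || !heat) forces heat = False.
Set cold = True.
Set hot = True.
  then (!busy || !cold || !hot) forces busy = False.
Set alarm = True.
All clauses satisfied.

rain: False, cold: True, cache: False, hot: True, alarm: True, heat: False, busy: False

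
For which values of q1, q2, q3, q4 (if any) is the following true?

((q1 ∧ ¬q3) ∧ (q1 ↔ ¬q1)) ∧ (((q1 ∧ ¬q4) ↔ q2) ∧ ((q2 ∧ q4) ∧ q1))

No satisfying assignment exists.

The conjunct q1 ↔ ¬q1 is unsatisfiable on its own:
  q1=F: evaluates to False.
  q1=T: evaluates to False.
So the whole conjunction is unsatisfiable.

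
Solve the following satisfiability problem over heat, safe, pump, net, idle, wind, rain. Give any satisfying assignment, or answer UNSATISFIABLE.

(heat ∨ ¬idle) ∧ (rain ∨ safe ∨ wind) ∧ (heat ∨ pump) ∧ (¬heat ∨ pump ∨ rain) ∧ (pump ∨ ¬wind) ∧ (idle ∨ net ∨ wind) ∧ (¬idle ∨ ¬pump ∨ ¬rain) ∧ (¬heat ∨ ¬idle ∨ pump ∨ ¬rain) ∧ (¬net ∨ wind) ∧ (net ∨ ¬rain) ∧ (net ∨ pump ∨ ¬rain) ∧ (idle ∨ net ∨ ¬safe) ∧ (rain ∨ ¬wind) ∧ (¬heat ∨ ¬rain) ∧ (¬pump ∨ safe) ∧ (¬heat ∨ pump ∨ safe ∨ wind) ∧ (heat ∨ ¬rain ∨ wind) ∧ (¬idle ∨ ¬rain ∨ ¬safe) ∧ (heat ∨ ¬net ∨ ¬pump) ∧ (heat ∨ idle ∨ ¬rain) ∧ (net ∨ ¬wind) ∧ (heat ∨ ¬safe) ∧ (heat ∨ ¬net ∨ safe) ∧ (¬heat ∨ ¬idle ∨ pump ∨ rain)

Set heat = True.
  then (¬heat ∨ ¬rain) forces rain = False.
  then (¬heat ∨ pump ∨ rain) forces pump = True.
  then (rain ∨ ¬wind) forces wind = False.
  then (¬pump ∨ safe) forces safe = True.
  then (¬net ∨ wind) forces net = False.
  then (idle ∨ net ∨ ¬safe) forces idle = True.
All clauses satisfied.

heat = True; safe = True; pump = True; net = False; idle = True; wind = False; rain = False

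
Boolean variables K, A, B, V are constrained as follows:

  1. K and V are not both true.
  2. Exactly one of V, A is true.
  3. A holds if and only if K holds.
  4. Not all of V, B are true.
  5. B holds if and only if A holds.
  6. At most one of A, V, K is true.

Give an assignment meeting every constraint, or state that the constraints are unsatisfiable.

K: False, A: False, B: False, V: True

  (1) K=F, V=T — not both ✓
  (2) {V, A}: 1 true — exactly one ✓
  (3) A=F, K=F — same ✓
  (4) {V, B}: 1/2 true — not all ✓
  (5) B=F, A=F — same ✓
  (6) {A, V, K}: 1 true — at most one ✓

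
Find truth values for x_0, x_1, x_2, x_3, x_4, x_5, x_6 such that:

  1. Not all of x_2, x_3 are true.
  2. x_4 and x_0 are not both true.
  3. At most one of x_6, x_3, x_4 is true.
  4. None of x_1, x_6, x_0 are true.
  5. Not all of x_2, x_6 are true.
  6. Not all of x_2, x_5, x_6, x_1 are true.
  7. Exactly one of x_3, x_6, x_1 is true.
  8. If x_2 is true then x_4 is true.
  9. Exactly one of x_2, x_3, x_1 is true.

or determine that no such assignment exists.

x_0: False, x_1: False, x_2: False, x_3: True, x_4: False, x_5: False, x_6: False

  (1) {x_2, x_3}: 1/2 true — not all ✓
  (2) x_4=F, x_0=F — not both ✓
  (3) {x_6, x_3, x_4}: 1 true — at most one ✓
  (4) {x_1, x_6, x_0}: 0 true — none ✓
  (5) {x_2, x_6}: 0/2 true — not all ✓
  (6) {x_2, x_5, x_6, x_1}: 0/4 true — not all ✓
  (7) {x_3, x_6, x_1}: 1 true — exactly one ✓
  (8) x_2=F ⇒ x_4: vacuous ✓
  (9) {x_2, x_3, x_1}: 1 true — exactly one ✓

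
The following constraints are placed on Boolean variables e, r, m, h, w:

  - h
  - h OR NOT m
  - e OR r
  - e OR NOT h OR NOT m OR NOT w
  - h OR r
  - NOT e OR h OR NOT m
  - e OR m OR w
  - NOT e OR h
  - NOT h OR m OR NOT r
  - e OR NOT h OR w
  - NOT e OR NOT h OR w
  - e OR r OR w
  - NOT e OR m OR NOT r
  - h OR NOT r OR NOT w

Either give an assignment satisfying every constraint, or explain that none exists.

e = True, r = True, m = True, h = True, w = True

Unit clause (h) forces h = True.
Set e = True.
  then (NOT e OR NOT h OR w) forces w = True.
Set r = True.
  then (NOT h OR m OR NOT r) forces m = True.
All clauses satisfied.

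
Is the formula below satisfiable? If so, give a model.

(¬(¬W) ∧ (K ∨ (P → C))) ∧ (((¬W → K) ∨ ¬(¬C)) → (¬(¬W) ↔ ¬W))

No satisfying assignment exists.

Case W = True: the conjunct ((¬W → K) ∨ ¬(¬C)) → (¬(¬W) ↔ ¬W) becomes (True ∨ ¬(¬C)) → (True ↔ False) = False.
Case W = False: the conjunct ¬(¬W) becomes ¬(¬False) = False.
Both cases fail — unsatisfiable.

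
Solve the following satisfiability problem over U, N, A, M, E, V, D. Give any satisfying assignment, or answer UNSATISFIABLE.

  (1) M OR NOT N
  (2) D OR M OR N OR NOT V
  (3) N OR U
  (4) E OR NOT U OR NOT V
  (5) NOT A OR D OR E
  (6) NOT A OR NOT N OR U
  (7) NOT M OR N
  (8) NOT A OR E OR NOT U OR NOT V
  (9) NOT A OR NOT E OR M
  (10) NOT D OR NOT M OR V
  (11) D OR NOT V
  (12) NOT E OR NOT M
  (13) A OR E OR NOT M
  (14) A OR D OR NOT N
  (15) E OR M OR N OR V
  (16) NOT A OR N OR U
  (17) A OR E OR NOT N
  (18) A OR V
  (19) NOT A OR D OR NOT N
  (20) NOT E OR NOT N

Try U = False:
  (N OR U) forces N = True.
  (M OR NOT N) forces M = True.
  (NOT A OR NOT N OR U) forces A = False.
  (NOT E OR NOT M) forces E = False.
  clause (A OR E OR NOT M) is falsified — backtrack.
So U = True.
Set N = False.
  then (NOT M OR N) forces M = False.
Set A = False.
  then (A OR V) forces V = True.
  then (D OR M OR N OR NOT V) forces D = True.
  then (E OR NOT U OR NOT V) forces E = True.
All clauses satisfied.

U = True, N = False, A = False, M = False, E = True, V = True, D = True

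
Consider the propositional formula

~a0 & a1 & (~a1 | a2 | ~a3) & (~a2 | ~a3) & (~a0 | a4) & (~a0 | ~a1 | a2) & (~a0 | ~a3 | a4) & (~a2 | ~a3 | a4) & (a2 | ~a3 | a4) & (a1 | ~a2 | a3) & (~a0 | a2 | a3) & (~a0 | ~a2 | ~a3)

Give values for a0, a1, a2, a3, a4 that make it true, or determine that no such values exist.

Unit clause (~a0) forces a0 = False.
Unit clause (a1) forces a1 = True.
Set a2 = True.
  then (~a2 | ~a3) forces a3 = False.
Set a4 = False.
All clauses satisfied.

a0=F, a1=T, a2=T, a3=F, a4=F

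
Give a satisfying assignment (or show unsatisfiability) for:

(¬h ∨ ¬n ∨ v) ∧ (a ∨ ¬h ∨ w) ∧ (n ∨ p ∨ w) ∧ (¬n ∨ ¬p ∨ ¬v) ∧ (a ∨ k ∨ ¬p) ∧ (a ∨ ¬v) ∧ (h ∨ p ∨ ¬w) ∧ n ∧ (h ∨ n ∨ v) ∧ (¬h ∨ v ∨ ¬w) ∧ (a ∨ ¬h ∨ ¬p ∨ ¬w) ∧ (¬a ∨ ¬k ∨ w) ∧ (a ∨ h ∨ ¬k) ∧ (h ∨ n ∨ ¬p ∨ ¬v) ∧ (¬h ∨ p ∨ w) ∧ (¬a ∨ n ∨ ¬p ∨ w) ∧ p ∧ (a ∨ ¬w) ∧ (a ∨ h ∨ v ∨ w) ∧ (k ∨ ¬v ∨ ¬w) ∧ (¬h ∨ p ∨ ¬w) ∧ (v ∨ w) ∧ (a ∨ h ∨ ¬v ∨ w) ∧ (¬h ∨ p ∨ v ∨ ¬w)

Unit clause (n) forces n = True.
Unit clause (p) forces p = True.
In (¬n ∨ ¬p ∨ ¬v) only ¬v is left, so v = False.
In (v ∨ w) only w is left, so w = True.
In (¬h ∨ ¬n ∨ v) only ¬h is left, so h = False.
In (a ∨ ¬w) only a is left, so a = True.
Set k = True.
All clauses satisfied.

w = True; k = True; p = True; h = False; n = True; v = False; a = True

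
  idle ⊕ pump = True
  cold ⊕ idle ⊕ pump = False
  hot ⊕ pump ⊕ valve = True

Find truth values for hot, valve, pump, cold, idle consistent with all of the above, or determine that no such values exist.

hot = True, valve = True, pump = True, cold = True, idle = False

idle ⊕ pump = F ⊕ T = True ✓
cold ⊕ idle ⊕ pump = T ⊕ F ⊕ T = False ✓
hot ⊕ pump ⊕ valve = T ⊕ T ⊕ T = True ✓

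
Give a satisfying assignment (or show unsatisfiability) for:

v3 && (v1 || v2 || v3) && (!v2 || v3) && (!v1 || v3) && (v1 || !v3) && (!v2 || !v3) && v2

The formula is unsatisfiable.

Case v2 = True:
  (v3) forces v3 = True.
  Clause (!v2 || !v3) is falsified — contradiction.
Case v2 = False:
  Clause (v2) is falsified — contradiction.
Both cases fail, so the formula is unsatisfiable.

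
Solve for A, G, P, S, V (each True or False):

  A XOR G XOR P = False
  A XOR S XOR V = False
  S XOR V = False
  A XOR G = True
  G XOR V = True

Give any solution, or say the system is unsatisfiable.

A=F, G=T, P=T, S=F, V=F

A XOR G XOR P = F XOR T XOR T = False ✓
A XOR S XOR V = F XOR F XOR F = False ✓
S XOR V = F XOR F = False ✓
A XOR G = F XOR T = True ✓
G XOR V = T XOR F = True ✓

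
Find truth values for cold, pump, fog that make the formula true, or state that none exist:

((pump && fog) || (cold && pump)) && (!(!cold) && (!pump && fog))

Case pump = True: the conjunct !pump is False.
Case pump = False: the conjunct (pump && fog) || (cold && pump) becomes (False && fog) || (cold && False) = False.
Both cases fail — unsatisfiable.

Unsatisfiable — no assignment works.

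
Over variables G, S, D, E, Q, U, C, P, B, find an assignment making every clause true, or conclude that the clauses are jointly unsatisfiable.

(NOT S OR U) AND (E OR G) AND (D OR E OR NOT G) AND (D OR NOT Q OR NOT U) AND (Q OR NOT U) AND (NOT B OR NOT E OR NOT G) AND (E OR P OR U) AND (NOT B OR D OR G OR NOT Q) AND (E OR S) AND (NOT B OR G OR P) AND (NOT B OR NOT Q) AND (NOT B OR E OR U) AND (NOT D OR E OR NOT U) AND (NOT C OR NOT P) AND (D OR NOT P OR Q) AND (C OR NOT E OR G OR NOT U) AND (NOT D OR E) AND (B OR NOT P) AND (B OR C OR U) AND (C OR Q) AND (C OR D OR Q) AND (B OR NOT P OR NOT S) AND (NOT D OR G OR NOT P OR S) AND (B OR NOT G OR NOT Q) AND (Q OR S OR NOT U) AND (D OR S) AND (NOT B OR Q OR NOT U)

Set G = False.
  then (E OR G) forces E = True.
Set S = False.
  then (D OR S) forces D = True.
  then (NOT D OR G OR NOT P OR S) forces P = False.
  then (NOT B OR G OR P) forces B = False.
Set Q = False.
  then (Q OR NOT U) forces U = False.
  then (B OR C OR U) forces C = True.
All clauses satisfied.

G: False, S: False, D: True, E: True, Q: False, U: False, C: True, P: False, B: False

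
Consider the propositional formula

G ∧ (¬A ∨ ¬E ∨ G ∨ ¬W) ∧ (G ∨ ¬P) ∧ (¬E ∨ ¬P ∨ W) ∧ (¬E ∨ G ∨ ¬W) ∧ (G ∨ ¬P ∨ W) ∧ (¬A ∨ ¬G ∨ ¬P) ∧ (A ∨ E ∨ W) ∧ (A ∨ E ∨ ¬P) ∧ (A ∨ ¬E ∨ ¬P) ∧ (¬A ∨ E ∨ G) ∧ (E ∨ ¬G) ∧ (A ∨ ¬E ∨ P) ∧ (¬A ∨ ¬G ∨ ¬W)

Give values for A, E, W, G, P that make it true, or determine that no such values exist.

A = True, E = True, W = False, G = True, P = False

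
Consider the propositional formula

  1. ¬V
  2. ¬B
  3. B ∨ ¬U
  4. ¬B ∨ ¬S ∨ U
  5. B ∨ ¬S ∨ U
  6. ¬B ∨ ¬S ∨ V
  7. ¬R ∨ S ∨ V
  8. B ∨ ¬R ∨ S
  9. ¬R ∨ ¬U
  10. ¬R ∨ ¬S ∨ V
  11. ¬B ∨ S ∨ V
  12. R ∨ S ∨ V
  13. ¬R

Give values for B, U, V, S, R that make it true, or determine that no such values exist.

Case B = True:
  Clause (¬B) is falsified — contradiction.
Case B = False:
  (¬V) forces V = False.
  (B ∨ ¬U) forces U = False.
  (B ∨ ¬S ∨ U) forces S = False.
  (¬R ∨ S ∨ V) forces R = False.
  Clause (R ∨ S ∨ V) is falsified — contradiction.
Both cases fail, so the formula is unsatisfiable.

Unsatisfiable — no assignment works.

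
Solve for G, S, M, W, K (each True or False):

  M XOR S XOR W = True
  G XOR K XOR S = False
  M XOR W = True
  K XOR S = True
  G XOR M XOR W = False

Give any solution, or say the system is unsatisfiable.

G = True; S = False; M = True; W = False; K = True

M XOR S XOR W = T XOR F XOR F = True ✓
G XOR K XOR S = T XOR T XOR F = False ✓
M XOR W = T XOR F = True ✓
K XOR S = T XOR F = True ✓
G XOR M XOR W = T XOR T XOR F = False ✓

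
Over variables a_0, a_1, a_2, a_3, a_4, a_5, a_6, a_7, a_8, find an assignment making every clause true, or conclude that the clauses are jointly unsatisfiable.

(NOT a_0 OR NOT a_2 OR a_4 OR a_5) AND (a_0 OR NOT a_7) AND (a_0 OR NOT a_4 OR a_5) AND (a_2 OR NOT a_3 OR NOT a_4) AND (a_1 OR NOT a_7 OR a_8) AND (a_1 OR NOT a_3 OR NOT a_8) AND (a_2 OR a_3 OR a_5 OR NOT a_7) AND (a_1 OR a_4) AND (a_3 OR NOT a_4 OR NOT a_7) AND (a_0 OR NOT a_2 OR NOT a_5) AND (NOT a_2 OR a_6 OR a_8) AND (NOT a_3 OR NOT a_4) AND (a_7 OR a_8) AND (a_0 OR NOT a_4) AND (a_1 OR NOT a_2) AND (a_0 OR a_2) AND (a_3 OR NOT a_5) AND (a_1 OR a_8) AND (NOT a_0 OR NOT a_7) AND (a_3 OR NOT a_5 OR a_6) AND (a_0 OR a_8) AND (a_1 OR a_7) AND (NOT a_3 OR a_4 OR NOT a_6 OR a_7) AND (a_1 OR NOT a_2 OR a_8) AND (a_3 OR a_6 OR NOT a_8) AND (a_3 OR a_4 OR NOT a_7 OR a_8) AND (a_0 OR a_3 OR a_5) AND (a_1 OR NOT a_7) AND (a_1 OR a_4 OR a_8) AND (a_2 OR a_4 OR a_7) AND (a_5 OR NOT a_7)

Set a_0 = True.
  then (NOT a_0 OR NOT a_7) forces a_7 = False.
  then (a_1 OR a_7) forces a_1 = True.
  then (a_7 OR a_8) forces a_8 = True.
Set a_2 = True.
Set a_3 = True.
  then (NOT a_3 OR NOT a_4) forces a_4 = False.
  then (NOT a_3 OR a_4 OR NOT a_6 OR a_7) forces a_6 = False.
  then (NOT a_0 OR NOT a_2 OR a_4 OR a_5) forces a_5 = True.
All clauses satisfied.

a_0=T, a_1=T, a_2=T, a_3=T, a_4=F, a_5=T, a_6=F, a_7=F, a_8=T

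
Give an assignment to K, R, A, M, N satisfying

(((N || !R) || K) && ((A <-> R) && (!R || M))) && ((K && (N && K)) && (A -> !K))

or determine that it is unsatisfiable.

K = True, R = False, A = False, M = True, N = True

  ((N || !R) || K) && ((A <-> R) && (!R || M)) = True
    (N || !R) || K = True
      N || !R = True
        !R = True
    (A <-> R) && (!R || M) = True
      A <-> R = True
      !R || M = True
        !R = True
  (K && (N && K)) && (A -> !K) = True
    K && (N && K) = True
      N && K = True
    A -> !K = True
      !K = False
Both conjuncts True, so the formula holds.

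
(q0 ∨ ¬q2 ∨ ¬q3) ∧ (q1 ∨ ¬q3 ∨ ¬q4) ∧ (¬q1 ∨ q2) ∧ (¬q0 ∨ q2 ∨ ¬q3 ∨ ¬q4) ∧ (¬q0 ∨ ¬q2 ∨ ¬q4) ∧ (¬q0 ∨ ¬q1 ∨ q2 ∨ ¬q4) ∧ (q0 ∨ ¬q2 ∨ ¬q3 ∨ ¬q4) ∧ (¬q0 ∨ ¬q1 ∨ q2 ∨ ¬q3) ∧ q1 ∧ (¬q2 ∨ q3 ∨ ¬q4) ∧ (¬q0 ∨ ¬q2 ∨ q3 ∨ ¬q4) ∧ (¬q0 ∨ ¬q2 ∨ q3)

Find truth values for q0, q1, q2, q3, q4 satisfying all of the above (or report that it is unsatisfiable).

Unit clause (q1) forces q1 = True.
In (¬q1 ∨ q2) only q2 is left, so q2 = True.
Set q0 = False.
  then (q0 ∨ ¬q2 ∨ ¬q3) forces q3 = False.
  then (¬q2 ∨ q3 ∨ ¬q4) forces q4 = False.
All clauses satisfied.

q0: False; q1: True; q2: True; q3: False; q4: False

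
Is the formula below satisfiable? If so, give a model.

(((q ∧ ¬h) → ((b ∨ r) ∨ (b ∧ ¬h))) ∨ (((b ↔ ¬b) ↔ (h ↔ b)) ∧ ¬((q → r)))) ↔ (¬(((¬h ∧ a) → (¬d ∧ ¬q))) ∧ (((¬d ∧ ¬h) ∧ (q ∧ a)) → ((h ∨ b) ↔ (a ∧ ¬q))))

q = False, h = False, a = True, b = True, r = True, d = True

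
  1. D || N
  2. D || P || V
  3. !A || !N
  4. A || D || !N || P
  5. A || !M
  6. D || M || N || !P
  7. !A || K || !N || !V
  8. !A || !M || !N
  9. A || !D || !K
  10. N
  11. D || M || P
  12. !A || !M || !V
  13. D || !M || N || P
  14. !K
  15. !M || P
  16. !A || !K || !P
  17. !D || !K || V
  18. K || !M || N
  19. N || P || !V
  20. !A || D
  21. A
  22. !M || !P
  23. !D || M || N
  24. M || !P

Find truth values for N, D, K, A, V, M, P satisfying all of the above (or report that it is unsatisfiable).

Unsatisfiable

Case N = True:
  (!A || !N) forces A = False.
  Clause (A) is falsified — contradiction.
Case N = False:
  Clause (N) is falsified — contradiction.
Both cases fail, so the formula is unsatisfiable.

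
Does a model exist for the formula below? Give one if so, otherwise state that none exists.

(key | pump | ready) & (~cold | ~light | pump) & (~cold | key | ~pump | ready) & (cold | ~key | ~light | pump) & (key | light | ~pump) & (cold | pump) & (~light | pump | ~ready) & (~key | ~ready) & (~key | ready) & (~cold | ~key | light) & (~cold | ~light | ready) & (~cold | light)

Try pump = False:
  (cold | pump) forces cold = True.
  (~cold | ~light | pump) forces light = False.
  clause (~cold | light) is falsified — backtrack.
So pump = True.
Set ready = True.
  then (~key | ~ready) forces key = False.
  then (key | light | ~pump) forces light = True.
Set cold = True.
All clauses satisfied.

pump=T, ready=T, light=T, key=F, cold=T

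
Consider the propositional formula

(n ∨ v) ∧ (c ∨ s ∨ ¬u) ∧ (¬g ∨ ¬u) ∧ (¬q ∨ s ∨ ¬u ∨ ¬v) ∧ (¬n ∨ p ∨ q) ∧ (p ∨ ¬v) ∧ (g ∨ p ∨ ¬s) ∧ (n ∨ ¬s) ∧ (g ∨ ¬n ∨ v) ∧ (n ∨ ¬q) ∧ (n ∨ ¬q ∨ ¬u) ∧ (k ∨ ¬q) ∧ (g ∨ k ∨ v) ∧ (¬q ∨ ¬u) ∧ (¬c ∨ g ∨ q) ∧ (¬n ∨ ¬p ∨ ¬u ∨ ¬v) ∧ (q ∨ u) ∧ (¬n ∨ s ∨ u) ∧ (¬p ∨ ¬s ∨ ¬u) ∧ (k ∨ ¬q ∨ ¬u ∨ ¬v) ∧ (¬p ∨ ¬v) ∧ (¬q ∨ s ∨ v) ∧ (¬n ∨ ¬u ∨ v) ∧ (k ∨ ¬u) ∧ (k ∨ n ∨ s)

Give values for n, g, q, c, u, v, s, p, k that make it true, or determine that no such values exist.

Set n = True.
Set g = True.
  then (¬g ∨ ¬u) forces u = False.
  then (q ∨ u) forces q = True.
  then (¬n ∨ s ∨ u) forces s = True.
  then (k ∨ ¬q) forces k = True.
Set c = True.
Set v = False.
Set p = True.
All clauses satisfied.

n = True; g = True; q = True; c = True; u = False; v = False; s = True; p = True; k = True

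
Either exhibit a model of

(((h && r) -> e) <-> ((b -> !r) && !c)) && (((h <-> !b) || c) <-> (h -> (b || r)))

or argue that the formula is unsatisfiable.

e = False, c = True, h = True, b = False, r = True

  ((h && r) -> e) <-> ((b -> !r) && !c) = True
    (h && r) -> e = False
      h && r = True
    (b -> !r) && !c = False
      b -> !r = True
        !r = False
      !c = False
  ((h <-> !b) || c) <-> (h -> (b || r)) = True
    (h <-> !b) || c = True
      h <-> !b = True
        !b = True
    h -> (b || r) = True
      b || r = True
Both conjuncts True, so the formula holds.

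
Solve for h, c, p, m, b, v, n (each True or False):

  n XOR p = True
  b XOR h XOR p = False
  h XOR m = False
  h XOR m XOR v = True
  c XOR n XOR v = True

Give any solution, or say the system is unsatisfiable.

h=T; c=T; p=F; m=T; b=T; v=T; n=T

n XOR p = T XOR F = True ✓
b XOR h XOR p = T XOR T XOR F = False ✓
h XOR m = T XOR T = False ✓
h XOR m XOR v = T XOR T XOR T = True ✓
c XOR n XOR v = T XOR T XOR T = True ✓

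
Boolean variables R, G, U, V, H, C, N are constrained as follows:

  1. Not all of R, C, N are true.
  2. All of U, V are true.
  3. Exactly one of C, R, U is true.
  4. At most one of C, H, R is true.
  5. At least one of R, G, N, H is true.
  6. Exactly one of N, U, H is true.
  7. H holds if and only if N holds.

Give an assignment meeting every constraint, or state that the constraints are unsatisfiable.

R: False; G: True; U: True; V: True; H: False; C: False; N: False

  (1) {R, C, N}: 0/3 true — not all ✓
  (2) {U, V}: all 2 true ✓
  (3) {C, R, U}: 1 true — exactly one ✓
  (4) {C, H, R}: 0 true — at most one ✓
  (5) {R, G, N, H}: 1 true — at least one ✓
  (6) {N, U, H}: 1 true — exactly one ✓
  (7) H=F, N=F — same ✓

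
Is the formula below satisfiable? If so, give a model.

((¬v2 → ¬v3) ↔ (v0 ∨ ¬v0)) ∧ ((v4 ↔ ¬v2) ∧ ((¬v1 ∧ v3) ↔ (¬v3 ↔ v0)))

v0 = False; v1 = False; v2 = True; v3 = True; v4 = False

  (¬v2 → ¬v3) ↔ (v0 ∨ ¬v0) = True
    ¬v2 → ¬v3 = True
      ¬v2 = False
      ¬v3 = False
    v0 ∨ ¬v0 = True
      ¬v0 = True
  (v4 ↔ ¬v2) ∧ ((¬v1 ∧ v3) ↔ (¬v3 ↔ v0)) = True
    v4 ↔ ¬v2 = True
      ¬v2 = False
    (¬v1 ∧ v3) ↔ (¬v3 ↔ v0) = True
      ¬v1 ∧ v3 = True
        ¬v1 = True
      ¬v3 ↔ v0 = True
        ¬v3 = False
Both conjuncts True, so the formula holds.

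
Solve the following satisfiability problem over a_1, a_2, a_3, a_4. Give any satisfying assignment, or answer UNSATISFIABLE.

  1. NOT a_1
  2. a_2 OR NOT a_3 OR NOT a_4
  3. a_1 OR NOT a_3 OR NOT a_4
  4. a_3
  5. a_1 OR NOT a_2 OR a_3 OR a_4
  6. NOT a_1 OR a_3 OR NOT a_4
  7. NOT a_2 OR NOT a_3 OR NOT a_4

a_1=F; a_2=T; a_3=T; a_4=F

Unit clause (NOT a_1) forces a_1 = False.
Unit clause (a_3) forces a_3 = True.
In (a_1 OR NOT a_3 OR NOT a_4) only NOT a_4 is left, so a_4 = False.
Set a_2 = True.
All clauses satisfied.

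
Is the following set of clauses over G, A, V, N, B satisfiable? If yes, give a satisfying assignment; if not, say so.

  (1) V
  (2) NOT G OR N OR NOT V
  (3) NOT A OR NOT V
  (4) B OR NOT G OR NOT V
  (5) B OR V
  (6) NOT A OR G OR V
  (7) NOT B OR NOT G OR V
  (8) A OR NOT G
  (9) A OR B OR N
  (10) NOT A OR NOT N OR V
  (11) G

No satisfying assignment exists.

Case V = True:
  (NOT A OR NOT V) forces A = False.
  (A OR NOT G) forces G = False.
  Clause (G) is falsified — contradiction.
Case V = False:
  Clause (V) is falsified — contradiction.
Both cases fail, so the formula is unsatisfiable.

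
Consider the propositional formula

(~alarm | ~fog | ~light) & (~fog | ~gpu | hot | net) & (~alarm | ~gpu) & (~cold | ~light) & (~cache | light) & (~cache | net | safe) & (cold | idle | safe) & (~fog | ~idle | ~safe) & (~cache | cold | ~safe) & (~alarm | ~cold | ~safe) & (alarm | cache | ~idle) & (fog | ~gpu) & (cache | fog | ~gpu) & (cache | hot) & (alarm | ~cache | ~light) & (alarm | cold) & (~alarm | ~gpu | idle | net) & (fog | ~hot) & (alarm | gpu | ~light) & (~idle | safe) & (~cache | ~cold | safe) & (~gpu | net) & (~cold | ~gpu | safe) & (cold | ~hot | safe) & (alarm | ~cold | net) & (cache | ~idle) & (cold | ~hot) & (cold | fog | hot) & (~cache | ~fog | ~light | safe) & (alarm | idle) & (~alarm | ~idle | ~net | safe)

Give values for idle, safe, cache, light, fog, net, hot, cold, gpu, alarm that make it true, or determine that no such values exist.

idle=F, safe=F, cache=F, light=F, fog=T, net=F, hot=T, cold=T, gpu=F, alarm=T

Set idle = False.
  then (alarm | idle) forces alarm = True.
  then (~alarm | ~gpu) forces gpu = False.
Try safe = True:
  (~alarm | ~cold | ~safe) forces cold = False.
  (~cache | cold | ~safe) forces cache = False.
  (cache | hot) forces hot = True.
  clause (cold | ~hot) is falsified — backtrack.
So safe = False.
  then (cold | idle | safe) forces cold = True.
  then (~cache | ~cold | safe) forces cache = False.
  then (~cold | ~light) forces light = False.
  then (cache | hot) forces hot = True.
  then (fog | ~hot) forces fog = True.
Set net = False.
All clauses satisfied.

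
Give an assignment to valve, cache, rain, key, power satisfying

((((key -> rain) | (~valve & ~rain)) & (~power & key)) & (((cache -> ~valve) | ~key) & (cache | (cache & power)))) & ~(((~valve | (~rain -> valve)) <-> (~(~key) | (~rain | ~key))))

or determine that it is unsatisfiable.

The conjunct ~(((~valve | (~rain -> valve)) <-> (~(~key) | (~rain | ~key)))) is unsatisfiable on its own:
  valve=F, rain=F, key=F: evaluates to False.
  valve=F, rain=F, key=T: evaluates to False.
  valve=F, rain=T, key=F: evaluates to False.
  valve=F, rain=T, key=T: evaluates to False.
  valve=T, rain=F, key=F: evaluates to False.
  valve=T, rain=F, key=T: evaluates to False.
  valve=T, rain=T, key=F: evaluates to False.
  valve=T, rain=T, key=T: evaluates to False.
So the whole conjunction is unsatisfiable.

No satisfying assignment exists.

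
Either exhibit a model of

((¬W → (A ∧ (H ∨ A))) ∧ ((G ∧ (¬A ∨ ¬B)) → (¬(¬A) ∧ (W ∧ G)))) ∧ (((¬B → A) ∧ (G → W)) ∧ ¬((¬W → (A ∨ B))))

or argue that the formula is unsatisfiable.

Unsatisfiable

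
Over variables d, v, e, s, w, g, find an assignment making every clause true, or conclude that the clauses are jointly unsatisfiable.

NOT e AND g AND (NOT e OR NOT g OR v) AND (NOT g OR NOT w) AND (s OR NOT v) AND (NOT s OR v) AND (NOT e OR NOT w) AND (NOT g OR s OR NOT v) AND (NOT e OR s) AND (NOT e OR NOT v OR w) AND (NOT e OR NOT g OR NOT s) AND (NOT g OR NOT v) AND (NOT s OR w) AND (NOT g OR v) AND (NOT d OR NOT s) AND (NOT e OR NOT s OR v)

Case e = True:
  Clause (NOT e) is falsified — contradiction.
Case e = False:
  (g) forces g = True.
  (NOT g OR NOT w) forces w = False.
  (NOT g OR NOT v) forces v = False.
  Clause (NOT g OR v) is falsified — contradiction.
Both cases fail, so the formula is unsatisfiable.

No satisfying assignment exists.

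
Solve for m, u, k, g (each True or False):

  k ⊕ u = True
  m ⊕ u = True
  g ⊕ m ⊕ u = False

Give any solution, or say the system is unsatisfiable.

m: True, u: False, k: True, g: True

k ⊕ u = T ⊕ F = True ✓
m ⊕ u = T ⊕ F = True ✓
g ⊕ m ⊕ u = T ⊕ T ⊕ F = False ✓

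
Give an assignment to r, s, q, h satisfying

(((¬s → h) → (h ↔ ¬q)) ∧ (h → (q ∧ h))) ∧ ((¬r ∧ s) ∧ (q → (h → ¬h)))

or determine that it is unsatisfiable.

r = False; s = True; q = True; h = False

  ((¬s → h) → (h ↔ ¬q)) ∧ (h → (q ∧ h)) = True
    (¬s → h) → (h ↔ ¬q) = True
      ¬s → h = True
        ¬s = False
      h ↔ ¬q = True
        ¬q = False
    h → (q ∧ h) = True
      q ∧ h = False
  (¬r ∧ s) ∧ (q → (h → ¬h)) = True
    ¬r ∧ s = True
      ¬r = True
    q → (h → ¬h) = True
      h → ¬h = True
        ¬h = True
Both conjuncts True, so the formula holds.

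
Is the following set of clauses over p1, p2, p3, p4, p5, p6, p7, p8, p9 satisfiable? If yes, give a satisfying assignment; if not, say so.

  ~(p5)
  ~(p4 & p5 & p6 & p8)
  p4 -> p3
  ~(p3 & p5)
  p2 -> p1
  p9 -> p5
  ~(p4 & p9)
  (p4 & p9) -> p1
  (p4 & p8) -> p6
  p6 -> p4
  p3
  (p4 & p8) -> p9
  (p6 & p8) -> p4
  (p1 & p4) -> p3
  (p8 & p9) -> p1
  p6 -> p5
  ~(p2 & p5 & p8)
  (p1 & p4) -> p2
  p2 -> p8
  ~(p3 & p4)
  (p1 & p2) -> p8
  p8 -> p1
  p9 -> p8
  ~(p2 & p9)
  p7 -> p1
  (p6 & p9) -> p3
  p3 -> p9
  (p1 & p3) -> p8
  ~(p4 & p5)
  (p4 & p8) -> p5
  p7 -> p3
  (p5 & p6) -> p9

UNSATISFIABLE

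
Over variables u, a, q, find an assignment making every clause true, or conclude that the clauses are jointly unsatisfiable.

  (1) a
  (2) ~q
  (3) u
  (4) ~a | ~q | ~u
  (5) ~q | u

u: True, a: True, q: False

Unit clause (a) forces a = True.
Unit clause (~q) forces q = False.
Unit clause (u) forces u = True.
All clauses satisfied.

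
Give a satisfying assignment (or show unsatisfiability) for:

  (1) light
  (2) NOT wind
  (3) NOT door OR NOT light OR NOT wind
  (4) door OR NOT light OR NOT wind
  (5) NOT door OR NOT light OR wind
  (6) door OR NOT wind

Unit clause (light) forces light = True.
Unit clause (NOT wind) forces wind = False.
In (NOT door OR NOT light OR wind) only NOT door is left, so door = False.
Check each clause:
  (light): light holds.
  (NOT wind): NOT wind holds.
  (NOT door OR NOT light OR NOT wind): NOT door holds.
  (door OR NOT light OR NOT wind): NOT wind holds.
  (NOT door OR NOT light OR wind): NOT door holds.
  (door OR NOT wind): NOT wind holds.
All clauses satisfied.

light: True; wind: False; door: False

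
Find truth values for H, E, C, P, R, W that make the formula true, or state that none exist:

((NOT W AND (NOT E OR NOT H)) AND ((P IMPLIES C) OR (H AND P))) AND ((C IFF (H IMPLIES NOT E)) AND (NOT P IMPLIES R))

H=F; E=T; C=T; P=T; R=F; W=F

  (NOT W AND (NOT E OR NOT H)) AND ((P IMPLIES C) OR (H AND P)) = True
    NOT W AND (NOT E OR NOT H) = True
      NOT W = True
      NOT E OR NOT H = True
        NOT E = False
        NOT H = True
    (P IMPLIES C) OR (H AND P) = True
      P IMPLIES C = True
      H AND P = False
  (C IFF (H IMPLIES NOT E)) AND (NOT P IMPLIES R) = True
    C IFF (H IMPLIES NOT E) = True
      H IMPLIES NOT E = True
        NOT E = False
    NOT P IMPLIES R = True
      NOT P = False
Both conjuncts True, so the formula holds.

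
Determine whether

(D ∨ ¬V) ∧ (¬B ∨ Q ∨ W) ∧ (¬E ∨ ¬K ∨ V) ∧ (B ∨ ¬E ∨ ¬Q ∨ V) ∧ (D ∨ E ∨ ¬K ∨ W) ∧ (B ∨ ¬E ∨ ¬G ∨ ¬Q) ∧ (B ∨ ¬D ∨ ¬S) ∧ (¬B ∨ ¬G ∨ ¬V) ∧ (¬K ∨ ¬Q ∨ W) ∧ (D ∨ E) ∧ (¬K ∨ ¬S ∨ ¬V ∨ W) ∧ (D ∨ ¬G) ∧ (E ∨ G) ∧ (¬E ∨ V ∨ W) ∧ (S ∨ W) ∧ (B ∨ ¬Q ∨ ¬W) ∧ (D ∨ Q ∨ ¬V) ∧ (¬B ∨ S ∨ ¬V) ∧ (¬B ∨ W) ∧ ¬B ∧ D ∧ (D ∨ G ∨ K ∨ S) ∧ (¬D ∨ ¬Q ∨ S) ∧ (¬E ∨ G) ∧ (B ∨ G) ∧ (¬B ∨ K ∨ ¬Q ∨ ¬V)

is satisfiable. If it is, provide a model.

B = False, Q = False, S = False, G = True, W = True, D = True, K = False, E = True, V = True

Unit clause (¬B) forces B = False.
Unit clause (D) forces D = True.
In (B ∨ G) only G is left, so G = True.
In (B ∨ ¬D ∨ ¬S) only ¬S is left, so S = False.
In (S ∨ W) only W is left, so W = True.
In (B ∨ ¬Q ∨ ¬W) only ¬Q is left, so Q = False.
Set K = False.
Set E = True.
Set V = True.
All clauses satisfied.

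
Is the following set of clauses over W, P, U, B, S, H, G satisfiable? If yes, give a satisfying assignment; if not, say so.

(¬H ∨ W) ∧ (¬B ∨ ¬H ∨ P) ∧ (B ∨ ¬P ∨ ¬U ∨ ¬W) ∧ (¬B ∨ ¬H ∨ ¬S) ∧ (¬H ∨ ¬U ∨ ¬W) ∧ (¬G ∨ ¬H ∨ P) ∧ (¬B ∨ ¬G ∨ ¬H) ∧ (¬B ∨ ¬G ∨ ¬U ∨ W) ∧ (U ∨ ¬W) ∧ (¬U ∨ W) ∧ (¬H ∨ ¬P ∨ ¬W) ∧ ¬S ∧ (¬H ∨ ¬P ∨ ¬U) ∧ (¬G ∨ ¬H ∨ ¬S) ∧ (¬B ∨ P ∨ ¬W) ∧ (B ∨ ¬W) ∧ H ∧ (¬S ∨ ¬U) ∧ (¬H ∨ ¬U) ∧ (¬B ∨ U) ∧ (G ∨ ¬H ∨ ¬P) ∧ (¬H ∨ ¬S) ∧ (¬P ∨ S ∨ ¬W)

Case H = True:
  (¬H ∨ W) forces W = True.
  (¬H ∨ ¬U ∨ ¬W) forces U = False.
  Clause (U ∨ ¬W) is falsified — contradiction.
Case H = False:
  Clause (H) is falsified — contradiction.
Both cases fail, so the formula is unsatisfiable.

The formula is unsatisfiable.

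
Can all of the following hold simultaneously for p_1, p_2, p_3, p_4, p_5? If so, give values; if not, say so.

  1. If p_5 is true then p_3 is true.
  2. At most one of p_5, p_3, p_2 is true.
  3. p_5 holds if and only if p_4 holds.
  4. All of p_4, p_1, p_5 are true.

UNSATISFIABLE

Case p_5 = True:
  (1) with p_5=T forces p_3 = True.
  Constraint (2) is violated (p_5=T, p_3=T) — contradiction.
Case p_5 = False:
  Constraint (4) is violated (p_5=F) — contradiction.
Both cases fail — unsatisfiable.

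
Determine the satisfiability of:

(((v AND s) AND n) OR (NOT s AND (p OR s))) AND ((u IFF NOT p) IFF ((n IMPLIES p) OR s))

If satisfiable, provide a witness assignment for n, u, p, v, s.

n: False, u: False, p: True, v: True, s: False

  ((v AND s) AND n) OR (NOT s AND (p OR s)) = True
    (v AND s) AND n = False
      v AND s = False
    NOT s AND (p OR s) = True
      NOT s = True
      p OR s = True
  (u IFF NOT p) IFF ((n IMPLIES p) OR s) = True
    u IFF NOT p = True
      NOT p = False
    (n IMPLIES p) OR s = True
      n IMPLIES p = True
Both conjuncts True, so the formula holds.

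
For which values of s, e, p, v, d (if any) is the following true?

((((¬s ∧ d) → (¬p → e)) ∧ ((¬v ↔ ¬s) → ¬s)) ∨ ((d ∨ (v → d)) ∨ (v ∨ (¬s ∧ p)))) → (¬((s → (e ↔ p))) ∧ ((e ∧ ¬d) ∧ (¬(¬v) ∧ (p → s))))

s=T; e=T; p=F; v=T; d=F

  ((((¬s ∧ d) → (¬p → e)) ∧ ((¬v ↔ ¬s) → ¬s)) ∨ ((d ∨ (v → d)) ∨ (v ∨ (¬s ∧ p)))) → (¬((s → (e ↔ p))) ∧ ((e ∧ ¬d) ∧ (¬(¬v) ∧ (p → s)))) = True
    (((¬s ∧ d) → (¬p → e)) ∧ ((¬v ↔ ¬s) → ¬s)) ∨ ((d ∨ (v → d)) ∨ (v ∨ (¬s ∧ p))) = True
      ((¬s ∧ d) → (¬p → e)) ∧ ((¬v ↔ ¬s) → ¬s) = False
        (¬s ∧ d) → (¬p → e) = True
          ¬s ∧ d = False
            ¬s = False
          ¬p → e = True
            ¬p = True
        (¬v ↔ ¬s) → ¬s = False
          ¬v ↔ ¬s = True
            ¬v = False
            ¬s = False
          ¬s = False
      (d ∨ (v → d)) ∨ (v ∨ (¬s ∧ p)) = True
        d ∨ (v → d) = False
          v → d = False
        v ∨ (¬s ∧ p) = True
          ¬s ∧ p = False
            ¬s = False
    ¬((s → (e ↔ p))) ∧ ((e ∧ ¬d) ∧ (¬(¬v) ∧ (p → s))) = True
      ¬((s → (e ↔ p))) = True
        s → (e ↔ p) = False
          e ↔ p = False
      (e ∧ ¬d) ∧ (¬(¬v) ∧ (p → s)) = True
        e ∧ ¬d = True
          ¬d = True
        ¬(¬v) ∧ (p → s) = True
          ¬(¬v) = True
            ¬v = False
          p → s = True
The formula evaluates to True.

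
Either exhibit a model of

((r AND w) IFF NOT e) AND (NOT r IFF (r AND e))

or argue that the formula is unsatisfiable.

r=T; w=T; e=F

  (r AND w) IFF NOT e = True
    r AND w = True
    NOT e = True
  NOT r IFF (r AND e) = True
    NOT r = False
    r AND e = False
Both conjuncts True, so the formula holds.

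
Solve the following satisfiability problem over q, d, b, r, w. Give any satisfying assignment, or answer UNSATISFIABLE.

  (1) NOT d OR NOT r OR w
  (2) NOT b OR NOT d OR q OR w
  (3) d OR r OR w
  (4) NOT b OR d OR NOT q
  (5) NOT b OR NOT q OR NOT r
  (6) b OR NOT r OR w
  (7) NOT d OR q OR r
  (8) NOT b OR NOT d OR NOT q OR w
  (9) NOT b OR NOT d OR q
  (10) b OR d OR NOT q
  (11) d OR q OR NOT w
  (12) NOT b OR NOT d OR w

q: True; d: True; b: False; r: True; w: True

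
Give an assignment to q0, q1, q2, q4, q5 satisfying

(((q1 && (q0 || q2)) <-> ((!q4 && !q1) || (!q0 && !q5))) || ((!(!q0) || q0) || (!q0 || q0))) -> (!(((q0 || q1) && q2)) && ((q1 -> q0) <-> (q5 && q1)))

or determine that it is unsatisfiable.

q0: False, q1: True, q2: False, q4: False, q5: False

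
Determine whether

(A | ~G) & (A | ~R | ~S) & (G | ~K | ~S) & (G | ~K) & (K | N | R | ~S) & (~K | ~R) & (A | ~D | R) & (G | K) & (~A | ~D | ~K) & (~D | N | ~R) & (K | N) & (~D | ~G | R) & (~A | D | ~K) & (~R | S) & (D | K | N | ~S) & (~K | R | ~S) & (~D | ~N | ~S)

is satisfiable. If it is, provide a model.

N: True, K: False, A: True, D: False, S: True, R: False, G: True

Set N = True.
Try K = True:
  (G | ~K) forces G = True.
  (A | ~G) forces A = True.
  (~K | ~R) forces R = False.
  (~A | ~D | ~K) forces D = False.
  clause (~A | D | ~K) is falsified — backtrack.
So K = False.
  then (G | K) forces G = True.
  then (A | ~G) forces A = True.
Try D = True:
  (~D | ~G | R) forces R = True.
  (~R | S) forces S = True.
  clause (~D | ~N | ~S) is falsified — backtrack.
So D = False.
Set S = True.
Set R = False.
All clauses satisfied.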